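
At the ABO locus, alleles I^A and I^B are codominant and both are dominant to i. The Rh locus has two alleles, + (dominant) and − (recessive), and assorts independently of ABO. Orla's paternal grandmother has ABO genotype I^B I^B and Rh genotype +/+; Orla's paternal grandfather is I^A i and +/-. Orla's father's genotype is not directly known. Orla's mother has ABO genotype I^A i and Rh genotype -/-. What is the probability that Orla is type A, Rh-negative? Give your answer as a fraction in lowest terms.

Orla's father's ABO genotype from I^B I^B × I^A i: 1/2 I^A I^B, 1/2 I^B i.
Crossing each possibility with the mother I^A i and summing P(type A): 1/2·1/2 + 1/2·1/4 = 3/8.
Similarly for Rh via the father's Rh distribution: P(Rh-) = 1/4.
Independent loci: 3/8 × 1/4 = 3/32.

3/32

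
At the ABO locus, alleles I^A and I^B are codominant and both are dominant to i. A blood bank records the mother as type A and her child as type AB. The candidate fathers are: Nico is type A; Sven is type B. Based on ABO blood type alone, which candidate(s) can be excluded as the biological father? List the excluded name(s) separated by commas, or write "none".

A candidate is excluded only if no genotype consistent with his phenotype could produce a type AB child with a type A mother.
Nico (type A): no genotype consistent with that phenotype can produce a type-AB child with a type-A mother.

Nico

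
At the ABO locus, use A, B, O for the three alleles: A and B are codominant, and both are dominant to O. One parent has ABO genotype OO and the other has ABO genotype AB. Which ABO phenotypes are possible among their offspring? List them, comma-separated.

Gametes from OO × AB give offspring ABO genotypes AO, BO, i.e. phenotypes A, B.

A, B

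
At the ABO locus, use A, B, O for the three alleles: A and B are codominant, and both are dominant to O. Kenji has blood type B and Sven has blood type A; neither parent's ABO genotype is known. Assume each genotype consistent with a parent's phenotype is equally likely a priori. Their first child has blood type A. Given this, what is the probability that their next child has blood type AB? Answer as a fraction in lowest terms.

5/12

Possible genotypes: Kenji ∈ {BB, BO}; Sven ∈ {AA, AO}.
Weight each parental genotype pair by prior × P(type-A child):
  BO × AA: posterior weight 2/3; P(next child type AB) = 1/2.
  BO × AO: posterior weight 1/3; P(next child type AB) = 1/4.
Weighted sum = 5/12.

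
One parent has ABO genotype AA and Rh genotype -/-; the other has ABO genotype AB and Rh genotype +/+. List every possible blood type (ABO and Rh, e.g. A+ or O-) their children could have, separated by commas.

A+, AB+

Gametes from AA × AB give offspring ABO genotypes AA, AB, i.e. phenotypes A, AB.
Rh cross -/- × +/+ → phenotypes Rh+.
Combining independently: A+, AB+.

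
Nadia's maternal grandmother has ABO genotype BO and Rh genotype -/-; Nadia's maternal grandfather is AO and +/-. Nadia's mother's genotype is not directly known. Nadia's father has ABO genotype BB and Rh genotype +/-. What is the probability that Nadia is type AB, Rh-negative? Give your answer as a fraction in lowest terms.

Nadia's mother's ABO genotype from BO × AO: 1/4 AB, 1/4 AO, 1/4 BO, 1/4 OO.
Crossing each possibility with the father BB and summing P(type AB): 1/4·1/2 + 1/4·1/2 + 1/4·0 + 1/4·0 = 1/4.
Similarly for Rh via the mother's Rh distribution: P(Rh-) = 3/8.
Independent loci: 1/4 × 3/8 = 3/32.

3/32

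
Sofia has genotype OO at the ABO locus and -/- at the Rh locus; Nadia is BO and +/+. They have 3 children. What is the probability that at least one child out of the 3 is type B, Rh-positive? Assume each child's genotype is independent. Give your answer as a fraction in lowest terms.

7/8

ABO cross OO × BO → 1/2 O, 1/2 B.
Rh cross -/- × +/+ → 1 Rh+; so P(type B, Rh-positive) = 1/2 × 1 = 1/2 per child.
P(none) = (1/2)^3 = 1/8; P(at least one) = 1 − 1/8 = 7/8.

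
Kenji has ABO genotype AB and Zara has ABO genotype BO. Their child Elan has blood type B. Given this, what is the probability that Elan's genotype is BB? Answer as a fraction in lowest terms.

1/2

Cross AB × BO → 1/4 AB, 1/4 AO, 1/4 BB, 1/4 BO.
Type-B genotypes among offspring: BB (1/4), BO (1/4); total 1/2.
P(BB | type B) = (1/4) / (1/2) = 1/2.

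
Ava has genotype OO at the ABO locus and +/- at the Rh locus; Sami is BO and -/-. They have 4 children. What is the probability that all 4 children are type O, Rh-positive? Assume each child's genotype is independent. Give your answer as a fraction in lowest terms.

ABO cross OO × BO → 1/2 O, 1/2 B.
Rh cross +/- × -/- → 1/2 Rh+, 1/2 Rh-; so P(type O, Rh-positive) = 1/2 × 1/2 = 1/4 per child.
All 4 independent: (1/4)^4 = 1/256.

1/256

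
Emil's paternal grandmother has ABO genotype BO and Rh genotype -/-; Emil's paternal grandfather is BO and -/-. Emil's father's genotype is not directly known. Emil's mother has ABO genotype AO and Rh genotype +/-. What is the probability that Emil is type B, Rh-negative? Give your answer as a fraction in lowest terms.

Emil's father's ABO genotype from BO × BO: 1/4 BB, 1/2 BO, 1/4 OO.
Crossing each possibility with the mother AO and summing P(type B): 1/4·1/2 + 1/2·1/4 + 1/4·0 = 1/4.
Similarly for Rh via the father's Rh distribution: P(Rh-) = 1/2.
Independent loci: 1/4 × 1/2 = 1/8.

1/8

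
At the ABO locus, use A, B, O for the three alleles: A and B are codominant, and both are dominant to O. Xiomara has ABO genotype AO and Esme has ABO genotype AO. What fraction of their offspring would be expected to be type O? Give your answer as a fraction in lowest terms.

ABO cross AO × AO → offspring phenotypes: 1/4 O, 3/4 A.
So P(type O) = 1/4.

1/4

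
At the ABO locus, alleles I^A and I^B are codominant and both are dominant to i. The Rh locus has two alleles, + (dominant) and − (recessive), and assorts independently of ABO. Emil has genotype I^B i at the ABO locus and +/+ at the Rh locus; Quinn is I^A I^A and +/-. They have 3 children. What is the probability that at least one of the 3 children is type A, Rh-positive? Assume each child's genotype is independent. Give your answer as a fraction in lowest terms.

7/8

ABO cross I^B i × I^A I^A → 1/2 A, 1/2 AB.
Rh cross +/+ × +/- → 1 Rh+; so P(type A, Rh-positive) = 1/2 × 1 = 1/2 per child.
P(none) = (1/2)^3 = 1/8; P(at least one) = 1 − 1/8 = 7/8.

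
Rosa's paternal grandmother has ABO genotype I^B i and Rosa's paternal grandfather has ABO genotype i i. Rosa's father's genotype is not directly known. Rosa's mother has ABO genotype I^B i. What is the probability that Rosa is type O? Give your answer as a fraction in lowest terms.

3/8

Rosa's father's ABO genotype from I^B i × i i: 1/2 I^B i, 1/2 i i.
Crossing each possibility with the mother I^B i and summing P(type O): 1/2·1/4 + 1/2·1/2 = 3/8.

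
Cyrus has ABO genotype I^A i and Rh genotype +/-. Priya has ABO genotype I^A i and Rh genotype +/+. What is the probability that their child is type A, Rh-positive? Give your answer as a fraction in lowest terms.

3/4

ABO cross I^A i × I^A i → offspring phenotypes: 1/4 O, 3/4 A.
Rh cross +/- × +/+ → 1 Rh+.
Independent loci: P(type A, Rh-positive) = 3/4 × 1 = 3/4.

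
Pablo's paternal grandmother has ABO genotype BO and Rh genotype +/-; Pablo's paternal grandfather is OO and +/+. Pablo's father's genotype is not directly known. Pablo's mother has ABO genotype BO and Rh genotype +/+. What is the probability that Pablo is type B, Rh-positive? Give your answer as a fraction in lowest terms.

Pablo's father's ABO genotype from BO × OO: 1/2 BO, 1/2 OO.
Crossing each possibility with the mother BO and summing P(type B): 1/2·3/4 + 1/2·1/2 = 5/8.
Similarly for Rh via the father's Rh distribution: P(Rh+) = 1.
Independent loci: 5/8 × 1 = 5/8.

5/8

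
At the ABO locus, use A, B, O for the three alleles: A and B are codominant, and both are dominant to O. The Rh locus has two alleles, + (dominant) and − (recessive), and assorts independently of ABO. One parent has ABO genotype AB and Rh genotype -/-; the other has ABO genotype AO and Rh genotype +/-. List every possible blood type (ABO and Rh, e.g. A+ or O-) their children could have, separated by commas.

Gametes from AB × AO give offspring ABO genotypes AA, AB, AO, BO, i.e. phenotypes A, B, AB.
Rh cross -/- × +/- → phenotypes Rh+, Rh-.
Combining independently: A+, A-, B+, B-, AB+, AB-.

A+, A-, B+, B-, AB+, AB-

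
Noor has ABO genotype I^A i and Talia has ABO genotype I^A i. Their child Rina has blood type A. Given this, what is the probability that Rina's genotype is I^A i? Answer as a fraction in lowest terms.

2/3

Cross I^A i × I^A i → 1/4 I^A I^A, 1/2 I^A i, 1/4 i i.
Type-A genotypes among offspring: I^A I^A (1/4), I^A i (1/2); total 3/4.
P(I^A i | type A) = (1/2) / (3/4) = 2/3.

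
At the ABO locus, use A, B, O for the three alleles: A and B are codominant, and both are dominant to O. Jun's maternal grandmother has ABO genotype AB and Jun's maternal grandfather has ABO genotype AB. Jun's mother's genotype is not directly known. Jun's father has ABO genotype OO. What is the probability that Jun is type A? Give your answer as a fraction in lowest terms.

1/2

Jun's mother's ABO genotype from AB × AB: 1/4 AA, 1/2 AB, 1/4 BB.
Crossing each possibility with the father OO and summing P(type A): 1/4·1 + 1/2·1/2 + 1/4·0 = 1/2.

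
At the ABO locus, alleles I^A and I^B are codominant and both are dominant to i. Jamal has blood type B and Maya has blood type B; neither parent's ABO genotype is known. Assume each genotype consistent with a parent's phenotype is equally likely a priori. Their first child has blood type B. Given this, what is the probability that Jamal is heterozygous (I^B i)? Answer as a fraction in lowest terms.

7/15

Possible genotypes: Jamal ∈ {I^B I^B, I^B i}; Maya ∈ {I^B I^B, I^B i}.
Weight each parental genotype pair by prior × P(type-B child):
  I^B I^B × I^B I^B: posterior weight 4/15.
  I^B I^B × I^B i: posterior weight 4/15.
  I^B i × I^B I^B: posterior weight 4/15.
  I^B i × I^B i: posterior weight 1/5.
Sum the posterior weight over pairs where Jamal is I^B i: 7/15.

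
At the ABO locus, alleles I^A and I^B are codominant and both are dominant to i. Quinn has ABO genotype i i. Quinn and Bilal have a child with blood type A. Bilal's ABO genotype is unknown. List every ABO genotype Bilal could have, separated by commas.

For each candidate genotype of Bilal, check whether crossing it with i i can produce every observed child phenotype.
  I^A I^A → possible child types {A} ✓
  I^A I^B → possible child types {A, B} ✓
  I^A i → possible child types {O, A} ✓
  I^B I^B → possible child types {B} ✗
  I^B i → possible child types {O, B} ✗
  i i → possible child types {O} ✗

I^A I^A, I^A I^B, I^A i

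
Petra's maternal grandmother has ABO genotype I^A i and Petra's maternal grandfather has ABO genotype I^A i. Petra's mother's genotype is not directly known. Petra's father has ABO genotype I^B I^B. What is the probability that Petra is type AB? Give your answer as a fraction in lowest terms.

Petra's mother's ABO genotype from I^A i × I^A i: 1/4 I^A I^A, 1/2 I^A i, 1/4 i i.
Crossing each possibility with the father I^B I^B and summing P(type AB): 1/4·1 + 1/2·1/2 + 1/4·0 = 1/2.

1/2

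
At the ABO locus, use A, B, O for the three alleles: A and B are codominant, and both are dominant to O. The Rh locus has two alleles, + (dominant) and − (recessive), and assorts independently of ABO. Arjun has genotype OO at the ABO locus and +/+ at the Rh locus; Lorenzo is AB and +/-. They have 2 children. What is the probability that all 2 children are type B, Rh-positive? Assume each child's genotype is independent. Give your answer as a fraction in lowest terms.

ABO cross OO × AB → 1/2 A, 1/2 B.
Rh cross +/+ × +/- → 1 Rh+; so P(type B, Rh-positive) = 1/2 × 1 = 1/2 per child.
All 2 independent: (1/2)^2 = 1/4.

1/4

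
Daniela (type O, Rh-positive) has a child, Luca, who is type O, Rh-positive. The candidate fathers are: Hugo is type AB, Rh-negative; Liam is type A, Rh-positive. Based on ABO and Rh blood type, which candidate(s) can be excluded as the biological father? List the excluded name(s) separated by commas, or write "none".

A candidate is excluded only if no genotype consistent with his phenotype could produce a type O, Rh-positive child with a type O, Rh-positive mother.
Hugo (type AB, Rh-): no genotype consistent with that phenotype can produce a type-O Rh+ child with a type-O mother.

Hugo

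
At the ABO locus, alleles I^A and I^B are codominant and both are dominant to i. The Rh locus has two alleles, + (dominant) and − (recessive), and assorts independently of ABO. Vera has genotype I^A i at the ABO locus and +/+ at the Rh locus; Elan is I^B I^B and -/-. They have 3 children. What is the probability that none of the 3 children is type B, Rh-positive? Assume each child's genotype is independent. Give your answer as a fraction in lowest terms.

1/8

ABO cross I^A i × I^B I^B → 1/2 B, 1/2 AB.
Rh cross +/+ × -/- → 1 Rh+; so P(type B, Rh-positive) = 1/2 × 1 = 1/2 per child.
P(not type B, Rh-positive) = 1/2 for one child; (1/2)^3 = 1/8.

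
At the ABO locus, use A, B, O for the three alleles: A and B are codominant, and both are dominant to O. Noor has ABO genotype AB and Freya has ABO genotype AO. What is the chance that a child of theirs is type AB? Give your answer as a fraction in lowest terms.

ABO cross AB × AO → offspring phenotypes: 1/2 A, 1/4 B, 1/4 AB.
So P(type AB) = 1/4.

1/4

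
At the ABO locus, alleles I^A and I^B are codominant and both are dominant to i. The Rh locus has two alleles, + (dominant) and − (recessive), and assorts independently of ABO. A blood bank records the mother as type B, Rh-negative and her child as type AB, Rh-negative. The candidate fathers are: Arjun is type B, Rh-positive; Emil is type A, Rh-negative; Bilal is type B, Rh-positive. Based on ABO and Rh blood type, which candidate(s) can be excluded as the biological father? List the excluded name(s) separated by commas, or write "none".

A candidate is excluded only if no genotype consistent with his phenotype could produce a type AB, Rh-negative child with a type B, Rh-negative mother.
Arjun (type B, Rh+): no genotype consistent with that phenotype can produce a type-AB Rh- child with a type-B mother.
Bilal (type B, Rh+): no genotype consistent with that phenotype can produce a type-AB Rh- child with a type-B mother.

Arjun, Bilal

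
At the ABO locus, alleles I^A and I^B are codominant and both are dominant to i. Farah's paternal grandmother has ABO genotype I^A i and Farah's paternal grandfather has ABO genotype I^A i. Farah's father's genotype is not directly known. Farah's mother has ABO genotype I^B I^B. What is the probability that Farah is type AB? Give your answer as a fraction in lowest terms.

1/2

Farah's father's ABO genotype from I^A i × I^A i: 1/4 I^A I^A, 1/2 I^A i, 1/4 i i.
Crossing each possibility with the mother I^B I^B and summing P(type AB): 1/4·1 + 1/2·1/2 + 1/4·0 = 1/2.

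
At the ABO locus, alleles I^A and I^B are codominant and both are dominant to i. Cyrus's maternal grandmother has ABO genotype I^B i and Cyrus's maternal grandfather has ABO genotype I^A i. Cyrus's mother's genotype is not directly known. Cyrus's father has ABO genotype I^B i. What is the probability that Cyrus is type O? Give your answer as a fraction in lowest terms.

Cyrus's mother's ABO genotype from I^B i × I^A i: 1/4 I^A I^B, 1/4 I^A i, 1/4 I^B i, 1/4 i i.
Crossing each possibility with the father I^B i and summing P(type O): 1/4·0 + 1/4·1/4 + 1/4·1/4 + 1/4·1/2 = 1/4.

1/4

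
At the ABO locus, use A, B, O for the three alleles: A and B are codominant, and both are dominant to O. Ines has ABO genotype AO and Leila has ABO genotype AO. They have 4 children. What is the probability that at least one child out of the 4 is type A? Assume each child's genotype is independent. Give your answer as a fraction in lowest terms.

ABO cross AO × AO → 1/4 O, 3/4 A.
So P(type A) = 3/4 per child.
P(none) = (1/4)^4 = 1/256; P(at least one) = 1 − 1/256 = 255/256.

255/256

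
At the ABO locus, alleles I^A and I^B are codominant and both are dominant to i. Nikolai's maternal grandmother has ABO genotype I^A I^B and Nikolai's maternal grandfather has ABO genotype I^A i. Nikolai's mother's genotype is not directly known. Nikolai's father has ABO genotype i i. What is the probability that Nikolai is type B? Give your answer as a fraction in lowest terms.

Nikolai's mother's ABO genotype from I^A I^B × I^A i: 1/4 I^A I^A, 1/4 I^A I^B, 1/4 I^A i, 1/4 I^B i.
Crossing each possibility with the father i i and summing P(type B): 1/4·0 + 1/4·1/2 + 1/4·0 + 1/4·1/2 = 1/4.

1/4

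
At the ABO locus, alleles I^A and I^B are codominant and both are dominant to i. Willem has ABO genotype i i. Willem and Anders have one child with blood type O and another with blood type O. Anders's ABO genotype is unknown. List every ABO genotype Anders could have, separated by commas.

I^A i, I^B i, i i

For each candidate genotype of Anders, check whether crossing it with i i can produce every observed child phenotype.
  I^A I^A → possible child types {A} ✗
  I^A I^B → possible child types {A, B} ✗
  I^A i → possible child types {O, A} ✓
  I^B I^B → possible child types {B} ✗
  I^B i → possible child types {O, B} ✓
  i i → possible child types {O} ✓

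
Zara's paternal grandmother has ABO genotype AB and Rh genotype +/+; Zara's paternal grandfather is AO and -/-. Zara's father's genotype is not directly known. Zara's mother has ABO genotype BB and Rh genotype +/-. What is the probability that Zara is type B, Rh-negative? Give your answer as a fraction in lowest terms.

Zara's father's ABO genotype from AB × AO: 1/4 AA, 1/4 AB, 1/4 AO, 1/4 BO.
Crossing each possibility with the mother BB and summing P(type B): 1/4·0 + 1/4·1/2 + 1/4·1/2 + 1/4·1 = 1/2.
Similarly for Rh via the father's Rh distribution: P(Rh-) = 1/4.
Independent loci: 1/2 × 1/4 = 1/8.

1/8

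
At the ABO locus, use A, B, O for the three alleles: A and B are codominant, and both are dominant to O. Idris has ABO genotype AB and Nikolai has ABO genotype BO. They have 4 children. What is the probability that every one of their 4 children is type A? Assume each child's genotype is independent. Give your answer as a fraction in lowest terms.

1/256

ABO cross AB × BO → 1/4 A, 1/2 B, 1/4 AB.
So P(type A) = 1/4 per child.
All 4 independent: (1/4)^4 = 1/256.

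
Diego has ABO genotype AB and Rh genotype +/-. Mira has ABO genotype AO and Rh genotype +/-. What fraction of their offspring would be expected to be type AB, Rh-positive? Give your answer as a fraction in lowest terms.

3/16

ABO cross AB × AO → offspring phenotypes: 1/2 A, 1/4 B, 1/4 AB.
Rh cross +/- × +/- → 3/4 Rh+, 1/4 Rh-.
Independent loci: P(type AB, Rh-positive) = 1/4 × 3/4 = 3/16.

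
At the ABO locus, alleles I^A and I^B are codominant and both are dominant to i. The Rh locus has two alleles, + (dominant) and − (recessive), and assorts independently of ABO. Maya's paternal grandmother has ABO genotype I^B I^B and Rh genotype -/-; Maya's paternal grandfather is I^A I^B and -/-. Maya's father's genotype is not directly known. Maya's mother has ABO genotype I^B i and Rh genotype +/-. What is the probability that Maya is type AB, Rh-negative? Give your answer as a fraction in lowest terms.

Maya's father's ABO genotype from I^B I^B × I^A I^B: 1/2 I^A I^B, 1/2 I^B I^B.
Crossing each possibility with the mother I^B i and summing P(type AB): 1/2·1/4 + 1/2·0 = 1/8.
Similarly for Rh via the father's Rh distribution: P(Rh-) = 1/2.
Independent loci: 1/8 × 1/2 = 1/16.

1/16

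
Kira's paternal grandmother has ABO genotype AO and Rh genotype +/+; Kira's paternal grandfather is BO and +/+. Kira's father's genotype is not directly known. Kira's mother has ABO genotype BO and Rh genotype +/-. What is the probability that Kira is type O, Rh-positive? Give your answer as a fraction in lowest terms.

Kira's father's ABO genotype from AO × BO: 1/4 AB, 1/4 AO, 1/4 BO, 1/4 OO.
Crossing each possibility with the mother BO and summing P(type O): 1/4·0 + 1/4·1/4 + 1/4·1/4 + 1/4·1/2 = 1/4.
Similarly for Rh via the father's Rh distribution: P(Rh+) = 1.
Independent loci: 1/4 × 1 = 1/4.

1/4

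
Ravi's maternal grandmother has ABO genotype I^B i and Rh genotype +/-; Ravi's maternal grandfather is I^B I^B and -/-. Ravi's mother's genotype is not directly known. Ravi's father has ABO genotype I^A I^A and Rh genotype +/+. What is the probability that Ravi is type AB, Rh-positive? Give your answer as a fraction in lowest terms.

3/4

Ravi's mother's ABO genotype from I^B i × I^B I^B: 1/2 I^B I^B, 1/2 I^B i.
Crossing each possibility with the father I^A I^A and summing P(type AB): 1/2·1 + 1/2·1/2 = 3/4.
Similarly for Rh via the mother's Rh distribution: P(Rh+) = 1.
Independent loci: 3/4 × 1 = 3/4.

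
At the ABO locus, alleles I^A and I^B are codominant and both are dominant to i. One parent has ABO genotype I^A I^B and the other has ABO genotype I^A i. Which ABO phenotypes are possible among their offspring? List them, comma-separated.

Gametes from I^A I^B × I^A i give offspring ABO genotypes I^A I^A, I^A I^B, I^A i, I^B i, i.e. phenotypes A, B, AB.

A, B, AB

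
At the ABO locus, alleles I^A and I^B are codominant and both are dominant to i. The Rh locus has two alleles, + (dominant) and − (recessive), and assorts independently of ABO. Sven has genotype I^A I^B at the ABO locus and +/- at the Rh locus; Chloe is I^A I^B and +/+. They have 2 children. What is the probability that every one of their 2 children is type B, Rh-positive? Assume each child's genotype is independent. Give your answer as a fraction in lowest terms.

ABO cross I^A I^B × I^A I^B → 1/4 A, 1/4 B, 1/2 AB.
Rh cross +/- × +/+ → 1 Rh+; so P(type B, Rh-positive) = 1/4 × 1 = 1/4 per child.
All 2 independent: (1/4)^2 = 1/16.

1/16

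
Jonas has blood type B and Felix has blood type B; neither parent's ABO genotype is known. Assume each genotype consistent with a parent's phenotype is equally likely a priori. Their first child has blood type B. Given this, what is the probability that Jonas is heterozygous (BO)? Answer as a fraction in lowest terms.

7/15

Possible genotypes: Jonas ∈ {BB, BO}; Felix ∈ {BB, BO}.
Weight each parental genotype pair by prior × P(type-B child):
  BB × BB: posterior weight 4/15.
  BB × BO: posterior weight 4/15.
  BO × BB: posterior weight 4/15.
  BO × BO: posterior weight 1/5.
Sum the posterior weight over pairs where Jonas is BO: 7/15.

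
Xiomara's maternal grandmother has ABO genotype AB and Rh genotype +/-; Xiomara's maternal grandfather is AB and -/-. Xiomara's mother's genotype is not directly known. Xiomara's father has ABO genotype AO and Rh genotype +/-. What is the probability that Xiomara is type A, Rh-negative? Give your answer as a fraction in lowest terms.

Xiomara's mother's ABO genotype from AB × AB: 1/4 AA, 1/2 AB, 1/4 BB.
Crossing each possibility with the father AO and summing P(type A): 1/4·1 + 1/2·1/2 + 1/4·0 = 1/2.
Similarly for Rh via the mother's Rh distribution: P(Rh-) = 3/8.
Independent loci: 1/2 × 3/8 = 3/16.

3/16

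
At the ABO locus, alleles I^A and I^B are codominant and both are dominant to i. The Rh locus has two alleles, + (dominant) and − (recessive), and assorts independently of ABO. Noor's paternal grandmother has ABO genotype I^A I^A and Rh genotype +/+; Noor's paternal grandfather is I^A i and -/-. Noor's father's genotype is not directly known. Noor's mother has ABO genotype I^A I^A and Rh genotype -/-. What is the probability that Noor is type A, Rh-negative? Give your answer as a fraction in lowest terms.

1/2

Noor's father's ABO genotype from I^A I^A × I^A i: 1/2 I^A I^A, 1/2 I^A i.
Crossing each possibility with the mother I^A I^A and summing P(type A): 1/2·1 + 1/2·1 = 1.
Similarly for Rh via the father's Rh distribution: P(Rh-) = 1/2.
Independent loci: 1 × 1/2 = 1/2.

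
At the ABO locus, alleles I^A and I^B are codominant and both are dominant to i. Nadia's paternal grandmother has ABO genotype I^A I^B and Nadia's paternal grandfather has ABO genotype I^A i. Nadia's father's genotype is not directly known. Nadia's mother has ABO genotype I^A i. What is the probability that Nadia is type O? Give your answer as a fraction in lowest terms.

Nadia's father's ABO genotype from I^A I^B × I^A i: 1/4 I^A I^A, 1/4 I^A I^B, 1/4 I^A i, 1/4 I^B i.
Crossing each possibility with the mother I^A i and summing P(type O): 1/4·0 + 1/4·0 + 1/4·1/4 + 1/4·1/4 = 1/8.

1/8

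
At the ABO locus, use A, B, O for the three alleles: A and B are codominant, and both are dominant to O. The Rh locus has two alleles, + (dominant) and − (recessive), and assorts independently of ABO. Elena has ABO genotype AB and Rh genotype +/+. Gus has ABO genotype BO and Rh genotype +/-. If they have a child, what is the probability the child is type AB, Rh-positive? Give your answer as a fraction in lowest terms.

ABO cross AB × BO → offspring phenotypes: 1/4 A, 1/2 B, 1/4 AB.
Rh cross +/+ × +/- → 1 Rh+.
Independent loci: P(type AB, Rh-positive) = 1/4 × 1 = 1/4.

1/4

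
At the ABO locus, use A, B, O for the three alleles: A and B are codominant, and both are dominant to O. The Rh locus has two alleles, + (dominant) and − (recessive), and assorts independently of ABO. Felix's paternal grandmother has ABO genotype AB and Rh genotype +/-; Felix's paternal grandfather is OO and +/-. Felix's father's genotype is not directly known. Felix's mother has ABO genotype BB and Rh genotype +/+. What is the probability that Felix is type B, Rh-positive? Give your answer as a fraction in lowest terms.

Felix's father's ABO genotype from AB × OO: 1/2 AO, 1/2 BO.
Crossing each possibility with the mother BB and summing P(type B): 1/2·1/2 + 1/2·1 = 3/4.
Similarly for Rh via the father's Rh distribution: P(Rh+) = 1.
Independent loci: 3/4 × 1 = 3/4.

3/4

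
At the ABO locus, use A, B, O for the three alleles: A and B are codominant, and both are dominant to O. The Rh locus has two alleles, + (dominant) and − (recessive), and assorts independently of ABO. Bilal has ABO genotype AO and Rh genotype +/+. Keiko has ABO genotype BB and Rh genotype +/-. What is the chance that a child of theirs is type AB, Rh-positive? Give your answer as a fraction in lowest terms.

ABO cross AO × BB → offspring phenotypes: 1/2 B, 1/2 AB.
Rh cross +/+ × +/- → 1 Rh+.
Independent loci: P(type AB, Rh-positive) = 1/2 × 1 = 1/2.

1/2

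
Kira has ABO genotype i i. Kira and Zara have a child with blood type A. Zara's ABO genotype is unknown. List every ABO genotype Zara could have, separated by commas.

For each candidate genotype of Zara, check whether crossing it with i i can produce every observed child phenotype.
  I^A I^A → possible child types {A} ✓
  I^A I^B → possible child types {A, B} ✓
  I^A i → possible child types {O, A} ✓
  I^B I^B → possible child types {B} ✗
  I^B i → possible child types {O, B} ✗
  i i → possible child types {O} ✗

I^A I^A, I^A I^B, I^A i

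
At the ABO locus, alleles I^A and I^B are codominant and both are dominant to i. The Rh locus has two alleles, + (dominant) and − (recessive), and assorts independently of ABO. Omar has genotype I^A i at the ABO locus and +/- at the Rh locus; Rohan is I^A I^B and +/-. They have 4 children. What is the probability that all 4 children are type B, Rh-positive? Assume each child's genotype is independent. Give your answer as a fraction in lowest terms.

81/65536

ABO cross I^A i × I^A I^B → 1/2 A, 1/4 B, 1/4 AB.
Rh cross +/- × +/- → 3/4 Rh+, 1/4 Rh-; so P(type B, Rh-positive) = 1/4 × 3/4 = 3/16 per child.
All 4 independent: (3/16)^4 = 81/65536.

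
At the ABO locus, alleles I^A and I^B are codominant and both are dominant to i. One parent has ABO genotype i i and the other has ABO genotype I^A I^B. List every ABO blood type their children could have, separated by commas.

Gametes from i i × I^A I^B give offspring ABO genotypes I^A i, I^B i, i.e. phenotypes A, B.

A, B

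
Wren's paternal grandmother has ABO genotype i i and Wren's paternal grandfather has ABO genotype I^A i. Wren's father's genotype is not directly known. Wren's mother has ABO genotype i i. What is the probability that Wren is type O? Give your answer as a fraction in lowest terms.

3/4

Wren's father's ABO genotype from i i × I^A i: 1/2 I^A i, 1/2 i i.
Crossing each possibility with the mother i i and summing P(type O): 1/2·1/2 + 1/2·1 = 3/4.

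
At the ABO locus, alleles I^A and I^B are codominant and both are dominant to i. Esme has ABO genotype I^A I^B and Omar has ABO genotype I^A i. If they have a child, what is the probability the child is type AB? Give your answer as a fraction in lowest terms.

1/4

ABO cross I^A I^B × I^A i → offspring phenotypes: 1/2 A, 1/4 B, 1/4 AB.
So P(type AB) = 1/4.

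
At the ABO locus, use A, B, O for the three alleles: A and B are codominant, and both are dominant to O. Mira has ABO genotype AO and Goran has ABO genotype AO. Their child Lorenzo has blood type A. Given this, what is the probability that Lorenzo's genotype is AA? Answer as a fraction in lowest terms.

Cross AO × AO → 1/4 AA, 1/2 AO, 1/4 OO.
Type-A genotypes among offspring: AA (1/4), AO (1/2); total 3/4.
P(AA | type A) = (1/4) / (3/4) = 1/3.

1/3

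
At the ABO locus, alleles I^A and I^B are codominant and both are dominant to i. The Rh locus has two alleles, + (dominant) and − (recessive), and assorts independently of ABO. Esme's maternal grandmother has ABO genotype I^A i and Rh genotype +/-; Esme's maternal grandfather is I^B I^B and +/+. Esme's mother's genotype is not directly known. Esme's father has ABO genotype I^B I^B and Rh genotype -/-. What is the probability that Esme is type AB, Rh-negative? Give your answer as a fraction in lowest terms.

Esme's mother's ABO genotype from I^A i × I^B I^B: 1/2 I^A I^B, 1/2 I^B i.
Crossing each possibility with the father I^B I^B and summing P(type AB): 1/2·1/2 + 1/2·0 = 1/4.
Similarly for Rh via the mother's Rh distribution: P(Rh-) = 1/4.
Independent loci: 1/4 × 1/4 = 1/16.

1/16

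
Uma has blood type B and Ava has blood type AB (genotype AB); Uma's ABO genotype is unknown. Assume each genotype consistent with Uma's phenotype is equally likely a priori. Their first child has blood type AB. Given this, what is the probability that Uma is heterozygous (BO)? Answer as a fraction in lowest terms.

Possible genotypes: Uma ∈ {BB, BO}; Ava ∈ {AB}.
Weight each parental genotype pair by prior × P(type-AB child):
  BB × AB: posterior weight 2/3.
  BO × AB: posterior weight 1/3.
Sum the posterior weight over pairs where Uma is BO: 1/3.

1/3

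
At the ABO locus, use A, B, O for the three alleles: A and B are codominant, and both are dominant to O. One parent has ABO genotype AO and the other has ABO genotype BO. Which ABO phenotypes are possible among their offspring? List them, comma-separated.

O, A, B, AB

Gametes from AO × BO give offspring ABO genotypes AB, AO, BO, OO, i.e. phenotypes O, A, B, AB.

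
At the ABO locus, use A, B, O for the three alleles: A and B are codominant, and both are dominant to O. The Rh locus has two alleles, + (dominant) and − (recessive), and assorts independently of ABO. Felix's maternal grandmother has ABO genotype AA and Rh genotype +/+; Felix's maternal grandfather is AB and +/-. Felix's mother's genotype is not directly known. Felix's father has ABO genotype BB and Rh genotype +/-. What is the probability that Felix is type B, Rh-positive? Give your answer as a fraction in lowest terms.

Felix's mother's ABO genotype from AA × AB: 1/2 AA, 1/2 AB.
Crossing each possibility with the father BB and summing P(type B): 1/2·0 + 1/2·1/2 = 1/4.
Similarly for Rh via the mother's Rh distribution: P(Rh+) = 7/8.
Independent loci: 1/4 × 7/8 = 7/32.

7/32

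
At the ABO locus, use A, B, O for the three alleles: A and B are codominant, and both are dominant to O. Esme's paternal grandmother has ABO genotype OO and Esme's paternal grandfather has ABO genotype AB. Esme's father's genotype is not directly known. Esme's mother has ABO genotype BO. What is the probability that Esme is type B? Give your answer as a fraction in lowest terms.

1/2

Esme's father's ABO genotype from OO × AB: 1/2 AO, 1/2 BO.
Crossing each possibility with the mother BO and summing P(type B): 1/2·1/4 + 1/2·3/4 = 1/2.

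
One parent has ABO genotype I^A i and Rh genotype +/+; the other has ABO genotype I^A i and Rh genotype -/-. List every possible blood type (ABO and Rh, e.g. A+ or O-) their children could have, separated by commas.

Gametes from I^A i × I^A i give offspring ABO genotypes I^A I^A, I^A i, i i, i.e. phenotypes O, A.
Rh cross +/+ × -/- → phenotypes Rh+.
Combining independently: O+, A+.

O+, A+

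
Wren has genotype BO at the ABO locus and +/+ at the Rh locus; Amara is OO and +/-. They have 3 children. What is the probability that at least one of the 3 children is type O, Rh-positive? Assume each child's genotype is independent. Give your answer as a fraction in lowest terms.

7/8

ABO cross BO × OO → 1/2 O, 1/2 B.
Rh cross +/+ × +/- → 1 Rh+; so P(type O, Rh-positive) = 1/2 × 1 = 1/2 per child.
P(none) = (1/2)^3 = 1/8; P(at least one) = 1 − 1/8 = 7/8.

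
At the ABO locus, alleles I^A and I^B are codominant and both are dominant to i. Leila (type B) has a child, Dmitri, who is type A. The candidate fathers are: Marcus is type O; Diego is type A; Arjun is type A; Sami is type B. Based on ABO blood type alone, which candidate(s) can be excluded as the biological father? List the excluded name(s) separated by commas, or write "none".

Marcus, Sami

A candidate is excluded only if no genotype consistent with his phenotype could produce a type A child with a type B mother.
Marcus (type O): no genotype consistent with that phenotype can produce a type-A child with a type-B mother.
Sami (type B): no genotype consistent with that phenotype can produce a type-A child with a type-B mother.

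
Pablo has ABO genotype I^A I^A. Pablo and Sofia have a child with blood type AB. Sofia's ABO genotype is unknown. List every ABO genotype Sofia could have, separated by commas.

For each candidate genotype of Sofia, check whether crossing it with I^A I^A can produce every observed child phenotype.
  I^A I^A → possible child types {A} ✗
  I^A I^B → possible child types {A, AB} ✓
  I^A i → possible child types {A} ✗
  I^B I^B → possible child types {AB} ✓
  I^B i → possible child types {A, AB} ✓
  i i → possible child types {A} ✗

I^A I^B, I^B I^B, I^B i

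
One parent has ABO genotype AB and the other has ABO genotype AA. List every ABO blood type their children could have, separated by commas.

Gametes from AB × AA give offspring ABO genotypes AA, AB, i.e. phenotypes A, AB.

A, AB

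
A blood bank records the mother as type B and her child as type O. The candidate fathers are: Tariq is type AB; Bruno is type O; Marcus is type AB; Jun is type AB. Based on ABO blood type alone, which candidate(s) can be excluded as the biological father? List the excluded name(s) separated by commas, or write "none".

Tariq, Marcus, Jun

A candidate is excluded only if no genotype consistent with his phenotype could produce a type O child with a type B mother.
Tariq (type AB): no genotype consistent with that phenotype can produce a type-O child with a type-B mother.
Marcus (type AB): no genotype consistent with that phenotype can produce a type-O child with a type-B mother.
Jun (type AB): no genotype consistent with that phenotype can produce a type-O child with a type-B mother.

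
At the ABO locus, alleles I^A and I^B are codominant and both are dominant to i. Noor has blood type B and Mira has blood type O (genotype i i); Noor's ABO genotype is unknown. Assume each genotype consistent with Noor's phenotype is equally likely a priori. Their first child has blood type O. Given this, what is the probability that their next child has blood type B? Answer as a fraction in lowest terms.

1/2

Possible genotypes: Noor ∈ {I^B I^B, I^B i}; Mira ∈ {i i}.
Weight each parental genotype pair by prior × P(type-O child):
  I^B i × i i: posterior weight 1; P(next child type B) = 1/2.
Weighted sum = 1/2.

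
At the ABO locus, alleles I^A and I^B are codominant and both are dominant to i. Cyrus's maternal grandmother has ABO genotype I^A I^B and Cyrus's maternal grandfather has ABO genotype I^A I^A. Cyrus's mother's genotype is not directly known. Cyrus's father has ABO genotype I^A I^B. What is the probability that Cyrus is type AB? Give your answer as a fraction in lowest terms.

1/2

Cyrus's mother's ABO genotype from I^A I^B × I^A I^A: 1/2 I^A I^A, 1/2 I^A I^B.
Crossing each possibility with the father I^A I^B and summing P(type AB): 1/2·1/2 + 1/2·1/2 = 1/2.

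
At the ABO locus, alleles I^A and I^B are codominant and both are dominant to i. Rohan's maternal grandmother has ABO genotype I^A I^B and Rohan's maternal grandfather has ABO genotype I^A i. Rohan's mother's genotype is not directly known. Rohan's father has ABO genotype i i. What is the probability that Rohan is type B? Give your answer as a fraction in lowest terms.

Rohan's mother's ABO genotype from I^A I^B × I^A i: 1/4 I^A I^A, 1/4 I^A I^B, 1/4 I^A i, 1/4 I^B i.
Crossing each possibility with the father i i and summing P(type B): 1/4·0 + 1/4·1/2 + 1/4·0 + 1/4·1/2 = 1/4.

1/4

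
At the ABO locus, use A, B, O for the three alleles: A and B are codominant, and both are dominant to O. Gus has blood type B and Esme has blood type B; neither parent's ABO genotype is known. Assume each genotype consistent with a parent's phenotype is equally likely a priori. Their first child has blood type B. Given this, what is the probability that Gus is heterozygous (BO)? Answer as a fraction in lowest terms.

Possible genotypes: Gus ∈ {BB, BO}; Esme ∈ {BB, BO}.
Weight each parental genotype pair by prior × P(type-B child):
  BB × BB: posterior weight 4/15.
  BB × BO: posterior weight 4/15.
  BO × BB: posterior weight 4/15.
  BO × BO: posterior weight 1/5.
Sum the posterior weight over pairs where Gus is BO: 7/15.

7/15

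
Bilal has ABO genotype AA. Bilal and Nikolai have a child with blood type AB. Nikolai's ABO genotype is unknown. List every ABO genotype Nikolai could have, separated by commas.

For each candidate genotype of Nikolai, check whether crossing it with AA can produce every observed child phenotype.
  AA → possible child types {A} ✗
  AB → possible child types {A, AB} ✓
  AO → possible child types {A} ✗
  BB → possible child types {AB} ✓
  BO → possible child types {A, AB} ✓
  OO → possible child types {A} ✗

AB, BB, BO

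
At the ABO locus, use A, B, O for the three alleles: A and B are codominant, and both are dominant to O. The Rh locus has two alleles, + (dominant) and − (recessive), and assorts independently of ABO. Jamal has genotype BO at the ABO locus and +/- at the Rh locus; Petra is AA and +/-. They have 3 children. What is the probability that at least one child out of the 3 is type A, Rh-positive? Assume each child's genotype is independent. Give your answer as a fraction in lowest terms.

387/512

ABO cross BO × AA → 1/2 A, 1/2 AB.
Rh cross +/- × +/- → 3/4 Rh+, 1/4 Rh-; so P(type A, Rh-positive) = 1/2 × 3/4 = 3/8 per child.
P(none) = (5/8)^3 = 125/512; P(at least one) = 1 − 125/512 = 387/512.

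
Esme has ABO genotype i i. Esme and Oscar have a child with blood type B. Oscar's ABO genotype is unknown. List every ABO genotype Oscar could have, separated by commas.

I^A I^B, I^B I^B, I^B i

For each candidate genotype of Oscar, check whether crossing it with i i can produce every observed child phenotype.
  I^A I^A → possible child types {A} ✗
  I^A I^B → possible child types {A, B} ✓
  I^A i → possible child types {O, A} ✗
  I^B I^B → possible child types {B} ✓
  I^B i → possible child types {O, B} ✓
  i i → possible child types {O} ✗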